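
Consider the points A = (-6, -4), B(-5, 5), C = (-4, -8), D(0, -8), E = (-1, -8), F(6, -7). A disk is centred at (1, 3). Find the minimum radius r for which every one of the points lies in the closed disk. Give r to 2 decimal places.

The required radius is the distance from (1, 3) to the farthest point.
Squared distances: 98, 40, 146, 122, 125, 125.
Maximum is 146, attained at C.
r = √146 ≈ 12.08.

12.08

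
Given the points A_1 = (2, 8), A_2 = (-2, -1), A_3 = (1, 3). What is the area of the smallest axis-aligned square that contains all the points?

81

The bounding box has width 4 and height 9.
An axis-aligned square enclosing the set must have side ≥ max(width, height).
So the minimum side is max(4, 9) = 9.
Area = 9² = 81.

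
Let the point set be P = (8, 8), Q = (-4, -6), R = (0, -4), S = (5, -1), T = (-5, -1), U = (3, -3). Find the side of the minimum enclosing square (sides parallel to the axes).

The bounding box has width 13 and height 14.
An axis-aligned square enclosing the set must have side ≥ max(width, height).
So the minimum side is max(13, 14) = 14.

14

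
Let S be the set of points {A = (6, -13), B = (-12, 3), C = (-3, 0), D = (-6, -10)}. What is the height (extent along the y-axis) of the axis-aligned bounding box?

max y = 3, min y = -13, so height = 16.

16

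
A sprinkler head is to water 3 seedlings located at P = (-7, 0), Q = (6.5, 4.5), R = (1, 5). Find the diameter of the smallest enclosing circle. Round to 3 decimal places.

14.230

Side lengths²: PQ² = 202.5, PR² = 89, QR² = 30.5.
Since PQ² = 202.5 ≥ 89 + 30.5 = 119.5, the angle opposite PQ is not acute, so the smallest enclosing circle has PQ as diameter.
Centre = midpoint of PQ = (-0.25, 2.25), r² = 202.5/4 = 50.625.
Diameter = 2r = 2√(50.625) ≈ 14.230.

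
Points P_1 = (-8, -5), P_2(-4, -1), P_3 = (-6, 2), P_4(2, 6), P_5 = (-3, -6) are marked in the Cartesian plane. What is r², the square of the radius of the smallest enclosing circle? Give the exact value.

The farthest pair is P_1–P_4 with squared distance 221. The circle on this segment as diameter has centre (-3, 0.5) and r² = 221/4 = 55.25.
Check P_2: distance² to centre = 3.25 ≤ 55.25, so it lies inside.
All remaining points lie in this disk, and no smaller disk contains both endpoints, so this is the minimum enclosing circle.

55.25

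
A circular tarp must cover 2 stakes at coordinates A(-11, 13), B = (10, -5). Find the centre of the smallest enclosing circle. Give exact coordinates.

(-0.5, 4)

The smallest circle enclosing two points has them as diameter endpoints.
Centre = midpoint = (-0.5, 4); r² = |AB|²/4 = 765/4 = 191.25.
Centre = (-0.5, 4).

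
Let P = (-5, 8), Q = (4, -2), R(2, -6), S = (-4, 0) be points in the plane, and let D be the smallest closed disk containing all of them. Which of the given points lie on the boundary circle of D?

P, R

By Welzl's lemma the MEC is supported by two points (diametrically opposite) or three points (on a circumcircle).
The farthest pair is P–R with squared distance 245. The circle on this segment as diameter has centre (-1.5, 1) and r² = 245/4 = 61.25.
Check Q: distance² to centre = 39.25 ≤ 61.25, so it lies inside.
All remaining points lie in this disk, and no smaller disk contains both endpoints, so this is the minimum enclosing circle.
The points at distance exactly r from the centre are P, R — 2 points.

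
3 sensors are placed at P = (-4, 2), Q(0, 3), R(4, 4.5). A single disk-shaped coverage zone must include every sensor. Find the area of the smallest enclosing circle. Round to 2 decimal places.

55.17

Side lengths²: PQ² = 17, PR² = 70.25, QR² = 18.25.
Since PR² = 70.25 ≥ 18.25 + 17 = 35.25, the angle opposite PR is not acute, so the smallest enclosing circle has PR as diameter.
Centre = midpoint of PR = (0, 3.25), r² = 70.25/4 = 17.5625.
Area = π·r² = π·17.5625 ≈ 55.17.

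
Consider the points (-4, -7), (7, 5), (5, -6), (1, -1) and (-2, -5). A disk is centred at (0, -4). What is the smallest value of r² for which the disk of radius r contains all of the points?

130

The required radius is the distance from (0, -4) to the farthest point.
Squared distances: 25, 130, 29, 10, 5.
Maximum is 130, attained at (7, 5).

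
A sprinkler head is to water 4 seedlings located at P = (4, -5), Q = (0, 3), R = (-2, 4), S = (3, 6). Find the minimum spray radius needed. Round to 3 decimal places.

5.644

The minimum enclosing circle of a finite set is fixed by two of the points (as a diameter) or three (as a circumcircle).
The minimum enclosing circle is determined by three boundary points: P, R, S.
Their circumcentre is (89/38, 15/38) with r² = 22997/722.
The farthest remaining point Q is at distance² 8861/722 ≤ 22997/722.
r = √(22997/722) ≈ 5.644.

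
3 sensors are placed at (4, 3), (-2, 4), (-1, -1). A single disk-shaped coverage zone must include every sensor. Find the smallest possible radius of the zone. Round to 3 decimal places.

3.424

Call the three points A, B, C in the order given.
Side lengths²: AB² = 37, AC² = 41, BC² = 26.
Since AC² = 41 < 37 + 26 = 63, the triangle is acute, so the smallest enclosing circle is the circumcircle.
Circumcentre = (43/58, 113/58), r² = 19721/1682.
r = √(19721/1682) ≈ 3.424.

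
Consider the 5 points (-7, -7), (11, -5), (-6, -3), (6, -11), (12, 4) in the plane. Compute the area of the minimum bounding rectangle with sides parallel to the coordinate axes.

x ranges over [-7, 12], width 19.
y ranges over [-11, 4], height 15.
Area = 19 × 15 = 285.

285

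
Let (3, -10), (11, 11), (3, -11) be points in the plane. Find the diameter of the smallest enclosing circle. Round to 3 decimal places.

Call the three points A, B, C in the order given.
Side lengths²: AB² = 505, AC² = 1, BC² = 548.
Since BC² = 548 ≥ 505 + 1 = 506, the angle opposite BC is not acute, so the smallest enclosing circle has BC as diameter.
Centre = midpoint of BC = (7, 0), r² = 548/4 = 137.
Diameter = 2r = 2√137 ≈ 23.409.

23.409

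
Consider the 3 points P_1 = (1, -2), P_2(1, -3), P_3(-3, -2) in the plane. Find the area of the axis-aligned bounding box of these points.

x ranges over [-3, 1], width 4.
y ranges over [-3, -2], height 1.
Area = 4 × 1 = 4.

4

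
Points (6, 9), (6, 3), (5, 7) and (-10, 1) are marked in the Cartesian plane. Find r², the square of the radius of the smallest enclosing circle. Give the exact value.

A smallest enclosing disk is always determined by at most three of the input points on its boundary.
The farthest pair is (6, 9)–(-10, 1) with squared distance 320. The circle on this segment as diameter has centre (-2, 5) and r² = 320/4 = 80.
Check (6, 3): distance² to centre = 68 ≤ 80, so it lies inside.
All remaining points lie in this disk, and no smaller disk contains both endpoints, so this is the minimum enclosing circle.

80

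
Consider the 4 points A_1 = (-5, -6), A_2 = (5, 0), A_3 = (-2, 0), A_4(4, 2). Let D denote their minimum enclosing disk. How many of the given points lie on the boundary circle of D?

2

By Welzl's lemma the MEC is supported by two points (diametrically opposite) or three points (on a circumcircle).
The farthest pair is A_1–A_4 with squared distance 145. The circle on this segment as diameter has centre (-0.5, -2) and r² = 145/4 = 36.25.
Check A_2: distance² to centre = 34.25 ≤ 36.25, so it lies inside.
All remaining points lie in this disk, and no smaller disk contains both endpoints, so this is the minimum enclosing circle.
The points at distance exactly r from the centre are A_1, A_4 — 2 points.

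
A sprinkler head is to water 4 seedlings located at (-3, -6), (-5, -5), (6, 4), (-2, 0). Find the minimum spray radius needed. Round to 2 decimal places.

7.11

The farthest pair is (-5, -5)–(6, 4) with squared distance 202. The circle on this segment as diameter has centre (0.5, -0.5) and r² = 202/4 = 50.5.
Check (-3, -6): distance² to centre = 42.5 ≤ 50.5, so it lies inside.
All remaining points lie in this disk, and no smaller disk contains both endpoints, so this is the minimum enclosing circle.
r = √(50.5) ≈ 7.11.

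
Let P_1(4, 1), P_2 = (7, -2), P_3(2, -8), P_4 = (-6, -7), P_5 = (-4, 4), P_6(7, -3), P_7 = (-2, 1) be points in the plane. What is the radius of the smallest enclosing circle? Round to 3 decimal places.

7.343

The minimum enclosing circle of a finite set is fixed by two of the points (as a diameter) or three (as a circumcircle).
The minimum enclosing circle is determined by three boundary points: P_4, P_5, P_6.
Their circumcentre is (-17/54, -127/54) with r² = 78625/1458.
The farthest remaining point P_2 is at distance² 78193/1458 ≤ 78625/1458.
r = √(78625/1458) ≈ 7.343.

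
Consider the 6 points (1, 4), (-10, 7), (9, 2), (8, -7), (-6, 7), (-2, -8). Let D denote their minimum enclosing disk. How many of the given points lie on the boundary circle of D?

A smallest enclosing disk is always determined by at most three of the input points on its boundary.
The farthest pair is (-10, 7)–(8, -7) with squared distance 520. The circle on this segment as diameter has centre (-1, 0) and r² = 520/4 = 130.
Check (1, 4): distance² to centre = 20 ≤ 130, so it lies inside.
All remaining points lie in this disk, and no smaller disk contains both endpoints, so this is the minimum enclosing circle.
The points at distance exactly r from the centre are (-10, 7), (8, -7) — 2 points.

2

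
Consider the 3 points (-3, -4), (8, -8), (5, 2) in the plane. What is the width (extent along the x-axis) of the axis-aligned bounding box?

max x = 8, min x = -3, so width = 11.

11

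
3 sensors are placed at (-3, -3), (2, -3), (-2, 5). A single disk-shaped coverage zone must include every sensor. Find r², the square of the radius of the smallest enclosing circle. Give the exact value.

20.3125

Call the three points A, B, C in the order given.
Side lengths²: AB² = 25, AC² = 65, BC² = 80.
Since BC² = 80 < 65 + 25 = 90, the triangle is acute, so the smallest enclosing circle is the circumcircle.
Circumcentre = (-0.5, 0.75), r² = 20.3125.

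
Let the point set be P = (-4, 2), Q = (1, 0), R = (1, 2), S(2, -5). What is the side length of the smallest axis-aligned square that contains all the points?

The bounding box has width 6 and height 7.
An axis-aligned square enclosing the set must have side ≥ max(width, height).
So the minimum side is max(6, 7) = 7.

7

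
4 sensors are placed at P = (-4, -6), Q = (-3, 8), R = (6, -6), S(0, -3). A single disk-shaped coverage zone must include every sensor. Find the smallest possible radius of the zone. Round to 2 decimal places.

The minimum enclosing circle of a finite set is fixed by two of the points (as a diameter) or three (as a circumcircle).
The minimum enclosing circle is determined by three boundary points: P, Q, R.
Their circumcentre is (1, 19/28) with r² = 54569/784.
The farthest remaining point S is at distance² 11393/784 ≤ 54569/784.
r = √(54569/784) ≈ 8.34.

8.34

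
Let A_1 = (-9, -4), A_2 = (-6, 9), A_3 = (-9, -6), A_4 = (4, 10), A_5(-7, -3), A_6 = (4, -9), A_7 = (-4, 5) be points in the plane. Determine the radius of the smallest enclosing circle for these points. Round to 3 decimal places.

By Welzl's lemma the MEC is supported by two points (diametrically opposite) or three points (on a circumcircle).
The minimum enclosing circle is determined by three boundary points: A_3, A_4, A_6.
Their circumcentre is (-17/26, 0.5) with r² = 37825/338.
The farthest remaining point A_2 is at distance² 34081/338 ≤ 37825/338.
r = √(37825/338) ≈ 10.579.

10.579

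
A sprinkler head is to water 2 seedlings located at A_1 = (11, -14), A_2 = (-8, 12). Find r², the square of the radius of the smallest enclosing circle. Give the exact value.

The smallest circle enclosing two points has them as diameter endpoints.
Centre = midpoint = (1.5, -1); r² = |A_1A_2|²/4 = 1037/4 = 259.25.

259.25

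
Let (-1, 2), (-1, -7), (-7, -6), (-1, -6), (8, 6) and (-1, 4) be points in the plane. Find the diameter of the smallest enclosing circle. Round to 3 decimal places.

19.209

A smallest enclosing disk is always determined by at most three of the input points on its boundary.
The farthest pair is (-7, -6)–(8, 6) with squared distance 369. The circle on this segment as diameter has centre (0.5, 0) and r² = 369/4 = 92.25.
Check (-1, 2): distance² to centre = 6.25 ≤ 92.25, so it lies inside.
All remaining points lie in this disk, and no smaller disk contains both endpoints, so this is the minimum enclosing circle.
Diameter = 2r = 2√(92.25) ≈ 19.209.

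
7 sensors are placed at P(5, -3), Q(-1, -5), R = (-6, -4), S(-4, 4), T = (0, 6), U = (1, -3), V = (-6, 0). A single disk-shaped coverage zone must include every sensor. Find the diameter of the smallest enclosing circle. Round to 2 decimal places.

12.75

By Welzl's lemma the MEC is supported by two points (diametrically opposite) or three points (on a circumcircle).
The minimum enclosing circle is determined by three boundary points: P, R, T.
Their circumcentre is (-41/52, -17/52) with r² = 54961/1352.
The farthest remaining point S is at distance² 39257/1352 ≤ 54961/1352.
Diameter = 2r = 2√(54961/1352) ≈ 12.75.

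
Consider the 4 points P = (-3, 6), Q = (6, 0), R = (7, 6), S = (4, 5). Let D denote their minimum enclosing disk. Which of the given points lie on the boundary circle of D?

P, Q, R

The minimum enclosing circle of a finite set is fixed by two of the points (as a diameter) or three (as a circumcircle).
The minimum enclosing circle is determined by three boundary points: P, Q, R.
Their circumcentre is (2, 3.75) with r² = 30.0625.
The farthest remaining point S is at distance² 5.5625 ≤ 30.0625.
The points at distance exactly r from the centre are P, Q, R — 3 points.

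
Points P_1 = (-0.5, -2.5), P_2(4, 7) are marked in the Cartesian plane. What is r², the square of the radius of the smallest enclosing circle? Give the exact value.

27.625

The smallest circle enclosing two points has them as diameter endpoints.
Centre = midpoint = (1.75, 2.25); r² = |P_1P_2|²/4 = 110.5/4 = 27.625.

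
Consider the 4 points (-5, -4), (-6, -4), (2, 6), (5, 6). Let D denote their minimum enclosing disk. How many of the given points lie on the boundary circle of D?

2

The farthest pair is (-6, -4)–(5, 6) with squared distance 221. The circle on this segment as diameter has centre (-0.5, 1) and r² = 221/4 = 55.25.
Check (-5, -4): distance² to centre = 45.25 ≤ 55.25, so it lies inside.
All remaining points lie in this disk, and no smaller disk contains both endpoints, so this is the minimum enclosing circle.
The points at distance exactly r from the centre are (-6, -4), (5, 6) — 2 points.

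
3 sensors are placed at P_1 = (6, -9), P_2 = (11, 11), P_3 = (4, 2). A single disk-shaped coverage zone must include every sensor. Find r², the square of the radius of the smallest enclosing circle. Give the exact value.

Side lengths²: P_1P_2² = 425, P_1P_3² = 125, P_2P_3² = 130.
Since P_1P_2² = 425 ≥ 130 + 125 = 255, the angle opposite P_1P_2 is not acute, so the smallest enclosing circle has P_1P_2 as diameter.
Centre = midpoint of P_1P_2 = (8.5, 1), r² = 425/4 = 106.25.

106.25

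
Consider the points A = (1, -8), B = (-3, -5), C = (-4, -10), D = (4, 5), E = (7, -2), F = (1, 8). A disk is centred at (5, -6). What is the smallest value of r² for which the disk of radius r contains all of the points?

212

The required radius is the distance from (5, -6) to the farthest point.
Squared distances: 20, 65, 97, 122, 20, 212.
Maximum is 212, attained at F.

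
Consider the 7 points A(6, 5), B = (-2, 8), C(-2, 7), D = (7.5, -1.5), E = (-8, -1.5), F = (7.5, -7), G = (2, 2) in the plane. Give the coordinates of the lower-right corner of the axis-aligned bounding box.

(7.5, -7)

x-range [-8, 7.5], y-range [-7, 8].
The lower-right corner is (7.5, -7).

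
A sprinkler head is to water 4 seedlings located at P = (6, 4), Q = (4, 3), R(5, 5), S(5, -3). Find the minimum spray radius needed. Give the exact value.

The minimum enclosing circle of a finite set is fixed by two of the points (as a diameter) or three (as a circumcircle).
The farthest pair is R–S with squared distance 64. The circle on this segment as diameter has centre (5, 1) and r² = 64/4 = 16.
Check P: distance² to centre = 10 ≤ 16, so it lies inside.
All remaining points lie in this disk, and no smaller disk contains both endpoints, so this is the minimum enclosing circle.
r = √16 = 4.

4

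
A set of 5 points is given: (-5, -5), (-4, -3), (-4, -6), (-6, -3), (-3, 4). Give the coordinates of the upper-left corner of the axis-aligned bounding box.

x-range [-6, -3], y-range [-6, 4].
The upper-left corner is (-6, 4).

(-6, 4)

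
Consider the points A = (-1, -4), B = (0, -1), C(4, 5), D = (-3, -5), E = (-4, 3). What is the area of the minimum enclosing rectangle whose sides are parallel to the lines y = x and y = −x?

85

In coordinates u = x + y, v = x − y the rectangle is axis-aligned; the map (x,y)→(u,v) scales areas by 2.
u-values: -5, -1, 9, -8, -1; range = 9 − (-8) = 17.
v-values: 3, 1, -1, 2, -7; range = 3 − (-7) = 10.
Area = (17 × 10) / 2 = 85.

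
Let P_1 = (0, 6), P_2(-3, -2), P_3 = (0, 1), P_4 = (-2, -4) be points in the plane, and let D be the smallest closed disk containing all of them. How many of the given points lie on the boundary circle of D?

A smallest enclosing disk is always determined by at most three of the input points on its boundary.
The farthest pair is P_1–P_4 with squared distance 104. The circle on this segment as diameter has centre (-1, 1) and r² = 104/4 = 26.
Check P_2: distance² to centre = 13 ≤ 26, so it lies inside.
All remaining points lie in this disk, and no smaller disk contains both endpoints, so this is the minimum enclosing circle.
The points at distance exactly r from the centre are P_1, P_4 — 2 points.

2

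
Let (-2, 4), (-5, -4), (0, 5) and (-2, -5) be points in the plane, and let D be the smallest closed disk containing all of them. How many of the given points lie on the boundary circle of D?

The minimum enclosing circle of a finite set is fixed by two of the points (as a diameter) or three (as a circumcircle).
The minimum enclosing circle is determined by three boundary points: (-5, -4), (0, 5), (-2, -5).
Their circumcentre is (-1.9375, 0.1875) with r² = 26.9140625.
The farthest remaining point (-2, 4) is at distance² 14.5390625 ≤ 26.9140625.
The points at distance exactly r from the centre are (-5, -4), (0, 5), (-2, -5) — 3 points.

3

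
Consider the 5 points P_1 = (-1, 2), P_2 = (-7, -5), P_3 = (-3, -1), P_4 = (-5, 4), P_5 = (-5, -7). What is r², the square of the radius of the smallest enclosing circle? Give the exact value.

The farthest pair is P_4–P_5 with squared distance 121. The circle on this segment as diameter has centre (-5, -1.5) and r² = 121/4 = 30.25.
Check P_1: distance² to centre = 28.25 ≤ 30.25, so it lies inside.
All remaining points lie in this disk, and no smaller disk contains both endpoints, so this is the minimum enclosing circle.

30.25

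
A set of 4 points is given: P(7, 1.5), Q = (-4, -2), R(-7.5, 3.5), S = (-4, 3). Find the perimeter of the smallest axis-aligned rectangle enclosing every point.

Width = max x − min x = 7 − (-7.5) = 14.5.
Height = max y − min y = 3.5 − (-2) = 5.5.
Perimeter = 2(14.5 + 5.5) = 40.

40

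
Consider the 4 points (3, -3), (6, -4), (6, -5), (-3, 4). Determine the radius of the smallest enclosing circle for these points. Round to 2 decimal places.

By Welzl's lemma the MEC is supported by two points (diametrically opposite) or three points (on a circumcircle).
The farthest pair is (6, -5)–(-3, 4) with squared distance 162. The circle on this segment as diameter has centre (1.5, -0.5) and r² = 162/4 = 40.5.
Check (3, -3): distance² to centre = 8.5 ≤ 40.5, so it lies inside.
All remaining points lie in this disk, and no smaller disk contains both endpoints, so this is the minimum enclosing circle.
r = √(40.5) ≈ 6.36.

6.36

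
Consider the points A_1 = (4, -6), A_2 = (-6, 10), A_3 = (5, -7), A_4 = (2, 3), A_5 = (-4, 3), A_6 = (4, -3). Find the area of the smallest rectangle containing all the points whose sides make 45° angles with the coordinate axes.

98

In coordinates u = x + y, v = x − y the rectangle is axis-aligned; the map (x,y)→(u,v) scales areas by 2.
u-values: -2, 4, -2, 5, -1, 1; range = 5 − (-2) = 7.
v-values: 10, -16, 12, -1, -7, 7; range = 12 − (-16) = 28.
Area = (7 × 28) / 2 = 98.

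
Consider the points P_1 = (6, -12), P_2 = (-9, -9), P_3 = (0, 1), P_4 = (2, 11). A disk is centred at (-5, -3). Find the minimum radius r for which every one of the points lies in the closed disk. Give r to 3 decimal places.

The required radius is the distance from (-5, -3) to the farthest point.
Squared distances: 202, 52, 41, 245.
Maximum is 245, attained at P_4.
r = √245 ≈ 15.652.

15.652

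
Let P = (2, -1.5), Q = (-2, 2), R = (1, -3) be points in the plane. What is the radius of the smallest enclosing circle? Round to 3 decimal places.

2.915

Side lengths²: PQ² = 28.25, PR² = 3.25, QR² = 34.
Since QR² = 34 ≥ 28.25 + 3.25 = 31.5, the angle opposite QR is not acute, so the smallest enclosing circle has QR as diameter.
Centre = midpoint of QR = (-0.5, -0.5), r² = 34/4 = 8.5.
r = √(8.5) ≈ 2.915.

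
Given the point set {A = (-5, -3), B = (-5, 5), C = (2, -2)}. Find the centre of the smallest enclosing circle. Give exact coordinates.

(-2, 1)

Side lengths²: AB² = 64, AC² = 50, BC² = 98.
Since BC² = 98 < 64 + 50 = 114, the triangle is acute, so the smallest enclosing circle is the circumcircle.
Circumcentre = (-2, 1), r² = 25.
Centre = (-2, 1).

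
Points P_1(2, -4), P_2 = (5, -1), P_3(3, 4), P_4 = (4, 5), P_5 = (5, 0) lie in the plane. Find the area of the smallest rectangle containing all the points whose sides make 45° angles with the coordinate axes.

38.5

In coordinates u = x + y, v = x − y the rectangle is axis-aligned; the map (x,y)→(u,v) scales areas by 2.
u-values: -2, 4, 7, 9, 5; range = 9 − (-2) = 11.
v-values: 6, 6, -1, -1, 5; range = 6 − (-1) = 7.
Area = (11 × 7) / 2 = 38.5.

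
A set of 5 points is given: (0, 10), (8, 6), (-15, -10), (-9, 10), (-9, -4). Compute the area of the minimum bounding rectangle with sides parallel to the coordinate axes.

x ranges over [-15, 8], width 23.
y ranges over [-10, 10], height 20.
Area = 23 × 20 = 460.

460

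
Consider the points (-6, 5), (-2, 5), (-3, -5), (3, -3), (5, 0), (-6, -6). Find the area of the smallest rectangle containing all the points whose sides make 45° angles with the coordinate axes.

144.5

In coordinates u = x + y, v = x − y the rectangle is axis-aligned; the map (x,y)→(u,v) scales areas by 2.
u-values: -1, 3, -8, 0, 5, -12; range = 5 − (-12) = 17.
v-values: -11, -7, 2, 6, 5, 0; range = 6 − (-11) = 17.
Area = (17 × 17) / 2 = 144.5.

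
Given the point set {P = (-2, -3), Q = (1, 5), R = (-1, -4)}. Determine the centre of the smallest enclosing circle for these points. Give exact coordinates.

(0, 0.5)

Side lengths²: PQ² = 73, PR² = 2, QR² = 85.
Since QR² = 85 ≥ 73 + 2 = 75, the angle opposite QR is not acute, so the smallest enclosing circle has QR as diameter.
Centre = midpoint of QR = (0, 0.5), r² = 85/4 = 21.25.
Centre = (0, 0.5).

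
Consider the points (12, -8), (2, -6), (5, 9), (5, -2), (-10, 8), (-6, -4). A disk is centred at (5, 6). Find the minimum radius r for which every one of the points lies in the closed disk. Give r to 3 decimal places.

The required radius is the distance from (5, 6) to the farthest point.
Squared distances: 245, 153, 9, 64, 229, 221.
Maximum is 245, attained at (12, -8).
r = √245 ≈ 15.652.

15.652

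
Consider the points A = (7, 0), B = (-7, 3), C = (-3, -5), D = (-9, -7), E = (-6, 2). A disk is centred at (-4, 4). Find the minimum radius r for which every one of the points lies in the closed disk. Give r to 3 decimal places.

The required radius is the distance from (-4, 4) to the farthest point.
Squared distances: 137, 10, 82, 146, 8.
Maximum is 146, attained at D.
r = √146 ≈ 12.083.

12.083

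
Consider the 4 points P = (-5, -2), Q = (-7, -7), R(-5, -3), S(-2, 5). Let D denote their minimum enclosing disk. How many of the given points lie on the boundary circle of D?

The farthest pair is Q–S with squared distance 169. The circle on this segment as diameter has centre (-4.5, -1) and r² = 169/4 = 42.25.
Check P: distance² to centre = 1.25 ≤ 42.25, so it lies inside.
All remaining points lie in this disk, and no smaller disk contains both endpoints, so this is the minimum enclosing circle.
The points at distance exactly r from the centre are Q, S — 2 points.

2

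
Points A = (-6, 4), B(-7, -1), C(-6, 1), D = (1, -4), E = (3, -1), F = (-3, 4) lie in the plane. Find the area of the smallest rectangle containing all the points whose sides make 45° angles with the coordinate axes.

75

In coordinates u = x + y, v = x − y the rectangle is axis-aligned; the map (x,y)→(u,v) scales areas by 2.
u-values: -2, -8, -5, -3, 2, 1; range = 2 − (-8) = 10.
v-values: -10, -6, -7, 5, 4, -7; range = 5 − (-10) = 15.
Area = (10 × 15) / 2 = 75.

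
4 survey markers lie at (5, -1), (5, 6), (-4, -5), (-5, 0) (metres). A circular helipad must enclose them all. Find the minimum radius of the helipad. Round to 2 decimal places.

The minimum enclosing circle of a finite set is fixed by two of the points (as a diameter) or three (as a circumcircle).
The farthest pair is (5, 6)–(-4, -5) with squared distance 202. The circle on this segment as diameter has centre (0.5, 0.5) and r² = 202/4 = 50.5.
Check (5, -1): distance² to centre = 22.5 ≤ 50.5, so it lies inside.
All remaining points lie in this disk, and no smaller disk contains both endpoints, so this is the minimum enclosing circle.
r = √(50.5) ≈ 7.11.

7.11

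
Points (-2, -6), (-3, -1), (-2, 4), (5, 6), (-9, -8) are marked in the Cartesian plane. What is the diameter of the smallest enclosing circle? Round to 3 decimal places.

19.799

The minimum enclosing circle of a finite set is fixed by two of the points (as a diameter) or three (as a circumcircle).
The farthest pair is (5, 6)–(-9, -8) with squared distance 392. The circle on this segment as diameter has centre (-2, -1) and r² = 392/4 = 98.
Check (-2, -6): distance² to centre = 25 ≤ 98, so it lies inside.
All remaining points lie in this disk, and no smaller disk contains both endpoints, so this is the minimum enclosing circle.
Diameter = 2r = 2√98 ≈ 19.799.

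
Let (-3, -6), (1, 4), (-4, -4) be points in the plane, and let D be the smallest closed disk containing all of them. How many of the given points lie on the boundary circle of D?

2

Call the three points A, B, C in the order given.
Side lengths²: AB² = 116, AC² = 5, BC² = 89.
Since AB² = 116 ≥ 89 + 5 = 94, the angle opposite AB is not acute, so the smallest enclosing circle has AB as diameter.
Centre = midpoint of AB = (-1, -1), r² = 116/4 = 29.
The points at distance exactly r from the centre are (-3, -6), (1, 4) — 2 points.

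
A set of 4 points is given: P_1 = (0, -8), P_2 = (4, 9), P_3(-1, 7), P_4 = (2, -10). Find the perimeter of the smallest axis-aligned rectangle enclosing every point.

Width = max x − min x = 4 − (-1) = 5.
Height = max y − min y = 9 − (-10) = 19.
Perimeter = 2(5 + 19) = 48.

48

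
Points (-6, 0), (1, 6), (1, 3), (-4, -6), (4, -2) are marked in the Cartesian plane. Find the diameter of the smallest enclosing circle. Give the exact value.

The minimum enclosing circle of a finite set is fixed by two of the points (as a diameter) or three (as a circumcircle).
The farthest pair is (1, 6)–(-4, -6) with squared distance 169. The circle on this segment as diameter has centre (-1.5, 0) and r² = 169/4 = 42.25.
Check (-6, 0): distance² to centre = 20.25 ≤ 42.25, so it lies inside.
All remaining points lie in this disk, and no smaller disk contains both endpoints, so this is the minimum enclosing circle.
Diameter = 2r = 2√(42.25) = 13.

13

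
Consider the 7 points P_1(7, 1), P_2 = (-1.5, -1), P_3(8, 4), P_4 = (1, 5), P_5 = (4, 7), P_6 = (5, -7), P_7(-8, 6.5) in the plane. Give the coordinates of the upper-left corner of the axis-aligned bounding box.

x-range [-8, 8], y-range [-7, 7].
The upper-left corner is (-8, 7).

(-8, 7)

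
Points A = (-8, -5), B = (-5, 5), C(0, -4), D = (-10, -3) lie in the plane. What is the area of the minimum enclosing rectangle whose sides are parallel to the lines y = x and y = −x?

91

In coordinates u = x + y, v = x − y the rectangle is axis-aligned; the map (x,y)→(u,v) scales areas by 2.
u-values: -13, 0, -4, -13; range = 0 − (-13) = 13.
v-values: -3, -10, 4, -7; range = 4 − (-10) = 14.
Area = (13 × 14) / 2 = 91.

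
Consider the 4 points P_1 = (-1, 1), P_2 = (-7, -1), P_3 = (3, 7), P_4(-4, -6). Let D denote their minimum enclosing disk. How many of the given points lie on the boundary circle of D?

The farthest pair is P_3–P_4 with squared distance 218. The circle on this segment as diameter has centre (-0.5, 0.5) and r² = 218/4 = 54.5.
Check P_1: distance² to centre = 0.5 ≤ 54.5, so it lies inside.
All remaining points lie in this disk, and no smaller disk contains both endpoints, so this is the minimum enclosing circle.
The points at distance exactly r from the centre are P_3, P_4 — 2 points.

2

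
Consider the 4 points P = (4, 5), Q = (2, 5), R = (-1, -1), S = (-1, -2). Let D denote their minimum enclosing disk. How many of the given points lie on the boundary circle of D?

The farthest pair is P–S with squared distance 74. The circle on this segment as diameter has centre (1.5, 1.5) and r² = 74/4 = 18.5.
Check Q: distance² to centre = 12.5 ≤ 18.5, so it lies inside.
All remaining points lie in this disk, and no smaller disk contains both endpoints, so this is the minimum enclosing circle.
The points at distance exactly r from the centre are P, S — 2 points.

2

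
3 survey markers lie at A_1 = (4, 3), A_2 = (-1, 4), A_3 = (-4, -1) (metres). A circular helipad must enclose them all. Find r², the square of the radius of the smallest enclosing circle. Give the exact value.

20

Side lengths²: A_1A_2² = 26, A_1A_3² = 80, A_2A_3² = 34.
Since A_1A_3² = 80 ≥ 34 + 26 = 60, the angle opposite A_1A_3 is not acute, so the smallest enclosing circle has A_1A_3 as diameter.
Centre = midpoint of A_1A_3 = (0, 1), r² = 80/4 = 20.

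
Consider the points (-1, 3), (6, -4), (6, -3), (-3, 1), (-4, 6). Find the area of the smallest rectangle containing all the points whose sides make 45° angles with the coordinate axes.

50

In coordinates u = x + y, v = x − y the rectangle is axis-aligned; the map (x,y)→(u,v) scales areas by 2.
u-values: 2, 2, 3, -2, 2; range = 3 − (-2) = 5.
v-values: -4, 10, 9, -4, -10; range = 10 − (-10) = 20.
Area = (5 × 20) / 2 = 50.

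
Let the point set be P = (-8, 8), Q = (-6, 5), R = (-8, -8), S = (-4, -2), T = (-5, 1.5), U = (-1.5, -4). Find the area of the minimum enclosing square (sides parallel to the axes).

The bounding box has width 6.5 and height 16.
An axis-aligned square enclosing the set must have side ≥ max(width, height).
So the minimum side is max(6.5, 16) = 16.
Area = 16² = 256.

256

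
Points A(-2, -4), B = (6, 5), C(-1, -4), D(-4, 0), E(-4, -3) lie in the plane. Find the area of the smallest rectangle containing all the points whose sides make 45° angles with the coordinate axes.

63

In coordinates u = x + y, v = x − y the rectangle is axis-aligned; the map (x,y)→(u,v) scales areas by 2.
u-values: -6, 11, -5, -4, -7; range = 11 − (-7) = 18.
v-values: 2, 1, 3, -4, -1; range = 3 − (-4) = 7.
Area = (18 × 7) / 2 = 63.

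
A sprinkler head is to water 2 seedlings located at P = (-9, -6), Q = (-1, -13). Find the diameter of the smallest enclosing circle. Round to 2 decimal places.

The smallest circle enclosing two points has them as diameter endpoints.
Centre = midpoint = (-5, -9.5); r² = |PQ|²/4 = 113/4 = 28.25.
Diameter = 2r = 2√(28.25) ≈ 10.63.

10.63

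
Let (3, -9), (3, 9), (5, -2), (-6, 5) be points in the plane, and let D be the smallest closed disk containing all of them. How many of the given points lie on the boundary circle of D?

The minimum enclosing circle is determined by three boundary points: (3, -9), (3, 9), (-6, 5).
Their circumcentre is (29/18, 0) with r² = 26869/324.
The farthest remaining point (5, -2) is at distance² 5017/324 ≤ 26869/324.
The points at distance exactly r from the centre are (3, -9), (3, 9), (-6, 5) — 3 points.

3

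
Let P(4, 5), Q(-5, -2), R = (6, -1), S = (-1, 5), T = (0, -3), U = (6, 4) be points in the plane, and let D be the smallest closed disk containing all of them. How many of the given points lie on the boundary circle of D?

2

By Welzl's lemma the MEC is supported by two points (diametrically opposite) or three points (on a circumcircle).
The farthest pair is Q–U with squared distance 157. The circle on this segment as diameter has centre (0.5, 1) and r² = 157/4 = 39.25.
Check P: distance² to centre = 28.25 ≤ 39.25, so it lies inside.
All remaining points lie in this disk, and no smaller disk contains both endpoints, so this is the minimum enclosing circle.
The points at distance exactly r from the centre are Q, U — 2 points.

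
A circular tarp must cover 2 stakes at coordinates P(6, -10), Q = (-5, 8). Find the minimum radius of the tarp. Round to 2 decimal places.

The smallest circle enclosing two points has them as diameter endpoints.
Centre = midpoint = (0.5, -1); r² = |PQ|²/4 = 445/4 = 111.25.
r = √(111.25) ≈ 10.55.

10.55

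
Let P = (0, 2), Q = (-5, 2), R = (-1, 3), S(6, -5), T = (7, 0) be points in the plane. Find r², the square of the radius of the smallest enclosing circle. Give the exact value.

40885/961

A smallest enclosing disk is always determined by at most three of the input points on its boundary.
The minimum enclosing circle is determined by three boundary points: Q, S, T.
Their circumcentre is (19/31, -41/31) with r² = 40885/961.
The farthest remaining point R is at distance² 20456/961 ≤ 40885/961.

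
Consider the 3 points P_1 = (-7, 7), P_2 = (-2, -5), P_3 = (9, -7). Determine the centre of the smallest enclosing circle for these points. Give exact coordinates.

Side lengths²: P_1P_2² = 169, P_1P_3² = 452, P_2P_3² = 125.
Since P_1P_3² = 452 ≥ 169 + 125 = 294, the angle opposite P_1P_3 is not acute, so the smallest enclosing circle has P_1P_3 as diameter.
Centre = midpoint of P_1P_3 = (1, 0), r² = 452/4 = 113.
Centre = (1, 0).

(1, 0)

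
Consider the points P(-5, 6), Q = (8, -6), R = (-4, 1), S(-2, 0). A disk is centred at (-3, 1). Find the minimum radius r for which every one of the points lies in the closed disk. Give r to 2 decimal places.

The required radius is the distance from (-3, 1) to the farthest point.
Squared distances: 29, 170, 1, 2.
Maximum is 170, attained at Q.
r = √170 ≈ 13.04.

13.04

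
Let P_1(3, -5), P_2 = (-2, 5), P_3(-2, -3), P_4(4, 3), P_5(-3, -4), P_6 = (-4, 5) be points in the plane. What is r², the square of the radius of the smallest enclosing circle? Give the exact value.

The farthest pair is P_1–P_6 with squared distance 149. The circle on this segment as diameter has centre (-0.5, 0) and r² = 149/4 = 37.25.
Check P_2: distance² to centre = 27.25 ≤ 37.25, so it lies inside.
All remaining points lie in this disk, and no smaller disk contains both endpoints, so this is the minimum enclosing circle.

37.25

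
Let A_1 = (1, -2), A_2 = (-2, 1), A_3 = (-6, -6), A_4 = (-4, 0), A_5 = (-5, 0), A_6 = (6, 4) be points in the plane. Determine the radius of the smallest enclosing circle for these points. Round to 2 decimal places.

7.81

The minimum enclosing circle of a finite set is fixed by two of the points (as a diameter) or three (as a circumcircle).
The farthest pair is A_3–A_6 with squared distance 244. The circle on this segment as diameter has centre (0, -1) and r² = 244/4 = 61.
Check A_1: distance² to centre = 2 ≤ 61, so it lies inside.
All remaining points lie in this disk, and no smaller disk contains both endpoints, so this is the minimum enclosing circle.
r = √61 ≈ 7.81.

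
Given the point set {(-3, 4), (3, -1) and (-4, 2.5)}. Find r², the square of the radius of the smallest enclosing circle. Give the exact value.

15.48828125

Call the three points A, B, C in the order given.
Side lengths²: AB² = 61, AC² = 3.25, BC² = 61.25.
Since BC² = 61.25 < 61 + 3.25 = 64.25, the triangle is acute, so the smallest enclosing circle is the circumcircle.
Circumcentre = (-0.3125, 1.125), r² = 15.48828125.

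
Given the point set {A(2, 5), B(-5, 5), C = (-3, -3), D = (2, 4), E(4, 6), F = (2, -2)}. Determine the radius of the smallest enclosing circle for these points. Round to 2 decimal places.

5.75

The minimum enclosing circle of a finite set is fixed by two of the points (as a diameter) or three (as a circumcircle).
The minimum enclosing circle is determined by three boundary points: B, C, E.
Their circumcentre is (-4/37, 73/37) with r² = 45305/1369.
The farthest remaining point F is at distance² 27693/1369 ≤ 45305/1369.
r = √(45305/1369) ≈ 5.75.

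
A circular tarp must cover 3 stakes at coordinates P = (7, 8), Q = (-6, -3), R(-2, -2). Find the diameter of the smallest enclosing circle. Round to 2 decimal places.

Side lengths²: PQ² = 290, PR² = 181, QR² = 17.
Since PQ² = 290 ≥ 181 + 17 = 198, the angle opposite PQ is not acute, so the smallest enclosing circle has PQ as diameter.
Centre = midpoint of PQ = (0.5, 2.5), r² = 290/4 = 72.5.
Diameter = 2r = 2√(72.5) ≈ 17.03.

17.03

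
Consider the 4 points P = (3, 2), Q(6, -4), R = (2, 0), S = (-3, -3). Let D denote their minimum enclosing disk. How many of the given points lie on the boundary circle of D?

3

By Welzl's lemma the MEC is supported by two points (diametrically opposite) or three points (on a circumcircle).
The minimum enclosing circle is determined by three boundary points: P, Q, S.
Their circumcentre is (55/34, -83/34) with r² = 12505/578.
The farthest remaining point R is at distance² 3529/578 ≤ 12505/578.
The points at distance exactly r from the centre are P, Q, S — 3 points.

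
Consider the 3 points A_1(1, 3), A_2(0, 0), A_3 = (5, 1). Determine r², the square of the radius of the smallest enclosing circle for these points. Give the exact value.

Side lengths²: A_1A_2² = 10, A_1A_3² = 20, A_2A_3² = 26.
Since A_2A_3² = 26 < 20 + 10 = 30, the triangle is acute, so the smallest enclosing circle is the circumcircle.
Circumcentre = (17/7, 6/7), r² = 325/49.

325/49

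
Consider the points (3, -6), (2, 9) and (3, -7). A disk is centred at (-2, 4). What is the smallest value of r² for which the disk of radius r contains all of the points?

146

The required radius is the distance from (-2, 4) to the farthest point.
Squared distances: 125, 41, 146.
Maximum is 146, attained at (3, -7).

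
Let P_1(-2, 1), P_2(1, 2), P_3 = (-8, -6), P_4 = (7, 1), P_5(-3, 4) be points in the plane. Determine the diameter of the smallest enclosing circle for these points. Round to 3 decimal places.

16.553

The minimum enclosing circle of a finite set is fixed by two of the points (as a diameter) or three (as a circumcircle).
The farthest pair is P_3–P_4 with squared distance 274. The circle on this segment as diameter has centre (-0.5, -2.5) and r² = 274/4 = 68.5.
Check P_1: distance² to centre = 14.5 ≤ 68.5, so it lies inside.
All remaining points lie in this disk, and no smaller disk contains both endpoints, so this is the minimum enclosing circle.
Diameter = 2r = 2√(68.5) ≈ 16.553.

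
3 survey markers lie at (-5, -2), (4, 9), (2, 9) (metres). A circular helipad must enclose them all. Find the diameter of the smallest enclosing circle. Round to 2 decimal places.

14.21

Call the three points A, B, C in the order given.
Side lengths²: AB² = 202, AC² = 170, BC² = 4.
Since AB² = 202 ≥ 170 + 4 = 174, the angle opposite AB is not acute, so the smallest enclosing circle has AB as diameter.
Centre = midpoint of AB = (-0.5, 3.5), r² = 202/4 = 50.5.
Diameter = 2r = 2√(50.5) ≈ 14.21.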